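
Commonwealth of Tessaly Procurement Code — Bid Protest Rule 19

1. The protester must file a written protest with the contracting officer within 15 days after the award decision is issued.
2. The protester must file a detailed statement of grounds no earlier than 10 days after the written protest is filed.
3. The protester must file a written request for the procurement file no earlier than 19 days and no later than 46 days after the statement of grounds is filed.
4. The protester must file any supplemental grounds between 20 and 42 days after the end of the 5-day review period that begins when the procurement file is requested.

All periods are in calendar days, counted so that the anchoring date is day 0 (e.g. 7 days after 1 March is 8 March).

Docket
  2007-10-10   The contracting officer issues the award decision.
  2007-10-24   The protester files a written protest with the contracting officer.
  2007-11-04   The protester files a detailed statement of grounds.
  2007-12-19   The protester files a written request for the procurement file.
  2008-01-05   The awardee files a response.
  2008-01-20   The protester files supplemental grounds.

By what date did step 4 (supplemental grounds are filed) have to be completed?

2008-02-04

The procurement file is requested on 2007-12-19; the 5-day review period therefore ends 2007-12-24, and step 4 runs from that date. The window is 20–42 days after 2007-12-24; it closes on 2008-02-04.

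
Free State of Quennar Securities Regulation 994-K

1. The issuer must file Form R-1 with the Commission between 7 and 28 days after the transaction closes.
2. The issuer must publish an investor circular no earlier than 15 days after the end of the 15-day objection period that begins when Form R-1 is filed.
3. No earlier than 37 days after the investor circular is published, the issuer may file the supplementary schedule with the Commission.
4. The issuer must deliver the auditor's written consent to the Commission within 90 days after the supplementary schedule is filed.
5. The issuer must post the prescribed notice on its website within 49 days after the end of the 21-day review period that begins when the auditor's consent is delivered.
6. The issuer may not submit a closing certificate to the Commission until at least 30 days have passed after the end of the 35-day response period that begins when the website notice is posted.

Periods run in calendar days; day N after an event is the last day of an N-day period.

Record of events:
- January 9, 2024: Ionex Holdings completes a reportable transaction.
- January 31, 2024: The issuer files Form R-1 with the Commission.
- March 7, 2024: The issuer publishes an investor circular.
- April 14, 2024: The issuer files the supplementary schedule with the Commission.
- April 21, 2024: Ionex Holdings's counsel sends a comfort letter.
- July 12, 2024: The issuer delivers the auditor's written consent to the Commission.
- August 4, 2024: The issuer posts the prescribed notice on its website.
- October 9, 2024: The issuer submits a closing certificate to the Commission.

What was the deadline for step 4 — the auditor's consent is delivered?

Step 4 runs from April 14, 2024, when the supplementary schedule is filed. 90 days after April 14, 2024 is July 13, 2024.

July 13, 2024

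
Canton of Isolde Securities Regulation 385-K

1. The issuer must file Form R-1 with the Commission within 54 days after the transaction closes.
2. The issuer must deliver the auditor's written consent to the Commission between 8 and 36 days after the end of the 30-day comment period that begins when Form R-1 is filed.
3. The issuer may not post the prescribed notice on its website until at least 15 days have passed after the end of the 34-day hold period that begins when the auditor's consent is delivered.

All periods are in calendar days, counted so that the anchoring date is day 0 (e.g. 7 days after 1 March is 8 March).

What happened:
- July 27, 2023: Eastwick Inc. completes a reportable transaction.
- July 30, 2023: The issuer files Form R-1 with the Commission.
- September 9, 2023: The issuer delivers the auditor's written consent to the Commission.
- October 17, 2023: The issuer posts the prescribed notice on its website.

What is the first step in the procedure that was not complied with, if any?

Step 1: 54 days after July 27, 2023 (when the transaction closes) is September 19, 2023; done July 30, 2023 — timely.
Step 2: the window is 8–36 days after August 29, 2023 (end of the 30-day comment period, which began when Form R-1 is filed on July 30, 2023), so September 6, 2023 through October 4, 2023; September 9, 2023 falls inside that range.
Step 3: the earliest permitted date is 15 days after October 13, 2023 (end of the 34-day hold period, which began when the auditor's consent is delivered on September 9, 2023), i.e. October 28, 2023; October 17, 2023 is 11 days before the earliest permitted date.
No need to go further; step 3 was not satisfied.

Step 3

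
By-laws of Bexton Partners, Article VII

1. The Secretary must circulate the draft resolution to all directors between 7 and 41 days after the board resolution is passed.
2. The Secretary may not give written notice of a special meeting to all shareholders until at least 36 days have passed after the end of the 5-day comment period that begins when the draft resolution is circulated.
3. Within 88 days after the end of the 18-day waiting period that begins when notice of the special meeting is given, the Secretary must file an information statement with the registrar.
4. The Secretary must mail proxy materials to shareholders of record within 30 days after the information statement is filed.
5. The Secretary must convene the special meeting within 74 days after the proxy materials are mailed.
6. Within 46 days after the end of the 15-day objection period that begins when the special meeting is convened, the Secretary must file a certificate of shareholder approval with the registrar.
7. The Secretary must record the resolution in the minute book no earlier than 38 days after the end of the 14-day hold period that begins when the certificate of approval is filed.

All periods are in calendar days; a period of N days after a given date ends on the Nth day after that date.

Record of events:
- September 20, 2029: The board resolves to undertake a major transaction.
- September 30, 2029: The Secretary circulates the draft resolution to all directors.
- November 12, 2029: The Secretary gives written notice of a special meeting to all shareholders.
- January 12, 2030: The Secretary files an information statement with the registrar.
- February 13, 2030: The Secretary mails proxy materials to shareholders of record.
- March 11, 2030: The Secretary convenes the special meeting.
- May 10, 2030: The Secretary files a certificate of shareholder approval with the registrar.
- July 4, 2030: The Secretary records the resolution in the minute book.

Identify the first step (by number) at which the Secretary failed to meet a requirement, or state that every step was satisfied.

Step 4

Step 1: the window is 7–41 days after September 20, 2029 (when the board resolution is passed), so September 27, 2029 through October 31, 2029; September 30, 2029 falls inside that range.
Step 2: the earliest permitted date is 36 days after October 5, 2029 (end of the 5-day comment period, which began when the draft resolution is circulated on September 30, 2029), i.e. November 10, 2029; November 12, 2029 is on or after that date.
Step 3: 88 days after November 30, 2029 (end of the 18-day waiting period, which began when notice of the special meeting is given on November 12, 2029) is February 26, 2030; completed January 12, 2030, before the deadline.
Step 4: 30 days after January 12, 2030 (when the information statement is filed) is February 11, 2030; February 13, 2030 misses that deadline by 2 days.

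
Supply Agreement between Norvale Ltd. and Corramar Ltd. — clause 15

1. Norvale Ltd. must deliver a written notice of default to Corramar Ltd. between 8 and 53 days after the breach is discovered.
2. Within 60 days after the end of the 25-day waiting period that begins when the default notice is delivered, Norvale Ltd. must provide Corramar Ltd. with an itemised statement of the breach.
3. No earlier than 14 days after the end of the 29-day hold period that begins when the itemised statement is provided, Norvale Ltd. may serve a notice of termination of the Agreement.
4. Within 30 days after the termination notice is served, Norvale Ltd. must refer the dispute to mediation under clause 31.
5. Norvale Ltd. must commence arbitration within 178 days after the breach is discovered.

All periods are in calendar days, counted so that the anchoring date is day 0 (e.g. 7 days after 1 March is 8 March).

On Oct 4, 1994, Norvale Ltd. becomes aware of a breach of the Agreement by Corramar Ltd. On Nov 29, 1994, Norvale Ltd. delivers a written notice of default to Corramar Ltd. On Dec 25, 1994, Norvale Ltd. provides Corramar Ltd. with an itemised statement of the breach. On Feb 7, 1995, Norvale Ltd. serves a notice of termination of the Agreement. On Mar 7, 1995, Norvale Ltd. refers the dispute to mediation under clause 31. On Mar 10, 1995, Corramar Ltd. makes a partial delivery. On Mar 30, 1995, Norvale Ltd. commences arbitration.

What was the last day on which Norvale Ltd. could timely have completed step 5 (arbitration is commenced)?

Mar 31, 1995

Step 5 runs from Oct 4, 1994, when the breach is discovered. 178 days after Oct 4, 1994 is Mar 31, 1995.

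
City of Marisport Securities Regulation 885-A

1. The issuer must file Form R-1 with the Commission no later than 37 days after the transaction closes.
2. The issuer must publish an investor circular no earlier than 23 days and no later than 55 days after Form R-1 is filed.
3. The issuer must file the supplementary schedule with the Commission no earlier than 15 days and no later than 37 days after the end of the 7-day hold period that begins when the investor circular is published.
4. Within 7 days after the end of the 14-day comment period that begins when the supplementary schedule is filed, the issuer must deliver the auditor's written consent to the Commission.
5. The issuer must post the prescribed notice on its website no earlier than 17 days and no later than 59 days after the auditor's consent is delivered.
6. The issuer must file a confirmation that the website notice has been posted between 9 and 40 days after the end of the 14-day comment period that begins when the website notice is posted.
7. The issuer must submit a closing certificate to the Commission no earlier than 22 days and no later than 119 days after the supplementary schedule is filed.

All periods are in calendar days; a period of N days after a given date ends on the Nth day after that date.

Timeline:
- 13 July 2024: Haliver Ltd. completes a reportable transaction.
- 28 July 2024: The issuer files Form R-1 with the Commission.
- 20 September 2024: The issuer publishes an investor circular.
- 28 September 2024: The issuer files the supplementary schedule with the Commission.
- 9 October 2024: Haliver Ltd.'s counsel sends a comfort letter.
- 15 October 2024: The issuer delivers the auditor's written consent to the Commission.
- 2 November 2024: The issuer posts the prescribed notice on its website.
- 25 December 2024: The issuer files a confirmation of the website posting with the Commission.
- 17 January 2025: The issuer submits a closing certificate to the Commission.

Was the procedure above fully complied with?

Step 1 — counting 37 days from 13 July 2024 (when the transaction closes) gives a deadline of 19 August 2024; done 28 July 2024 — timely.
Step 2 — 23 and 55 days from 28 July 2024 (when Form R-1 is filed) are 20 August 2024 and 21 September 2024 respectively; done 20 September 2024, which is between those dates.
Step 3 — 15 and 37 days from 27 September 2024 (end of the 7-day hold period, which began when the investor circular is published on 20 September 2024) are 12 October 2024 and 3 November 2024 respectively; done 28 September 2024 — 14 days before the window opened.

No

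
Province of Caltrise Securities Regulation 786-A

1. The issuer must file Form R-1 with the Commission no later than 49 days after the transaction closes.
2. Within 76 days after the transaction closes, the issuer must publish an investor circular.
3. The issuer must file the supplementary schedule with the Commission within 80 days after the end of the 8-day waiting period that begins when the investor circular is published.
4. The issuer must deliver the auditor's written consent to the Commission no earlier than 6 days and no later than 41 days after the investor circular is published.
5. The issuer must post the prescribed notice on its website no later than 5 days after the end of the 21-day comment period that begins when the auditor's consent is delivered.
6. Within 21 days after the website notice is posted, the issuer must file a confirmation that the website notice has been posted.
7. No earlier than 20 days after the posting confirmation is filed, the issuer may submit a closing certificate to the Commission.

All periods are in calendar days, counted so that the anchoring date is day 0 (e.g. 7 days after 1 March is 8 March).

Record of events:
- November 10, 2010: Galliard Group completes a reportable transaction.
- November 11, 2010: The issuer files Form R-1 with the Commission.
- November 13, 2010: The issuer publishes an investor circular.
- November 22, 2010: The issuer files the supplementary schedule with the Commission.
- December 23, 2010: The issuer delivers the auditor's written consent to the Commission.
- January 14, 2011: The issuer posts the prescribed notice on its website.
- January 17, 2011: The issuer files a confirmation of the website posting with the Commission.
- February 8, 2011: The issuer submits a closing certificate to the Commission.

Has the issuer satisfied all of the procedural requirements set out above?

(1) due by November 10, 2010 + 49 days = December 29, 2010; done November 11, 2010 — timely.
(2) due by November 10, 2010 + 76 days = January 25, 2011; completed November 13, 2010, before the deadline.
(3) due by November 21, 2010 + 80 days = February 9, 2011; done November 22, 2010 — timely.
(4) the permitted window runs from November 13, 2010 + 6 = November 19, 2010 to November 13, 2010 + 41 = December 24, 2010; done December 23, 2010 — within the window.
(5) due by January 13, 2011 + 5 days = January 18, 2011; completed January 14, 2011, before the deadline.
(6) due by January 14, 2011 + 21 days = February 4, 2011; done January 17, 2011 — timely.
(7) permitted from January 17, 2011 + 20 days = February 6, 2011 onward; done February 8, 2011, after the minimum wait.

Yes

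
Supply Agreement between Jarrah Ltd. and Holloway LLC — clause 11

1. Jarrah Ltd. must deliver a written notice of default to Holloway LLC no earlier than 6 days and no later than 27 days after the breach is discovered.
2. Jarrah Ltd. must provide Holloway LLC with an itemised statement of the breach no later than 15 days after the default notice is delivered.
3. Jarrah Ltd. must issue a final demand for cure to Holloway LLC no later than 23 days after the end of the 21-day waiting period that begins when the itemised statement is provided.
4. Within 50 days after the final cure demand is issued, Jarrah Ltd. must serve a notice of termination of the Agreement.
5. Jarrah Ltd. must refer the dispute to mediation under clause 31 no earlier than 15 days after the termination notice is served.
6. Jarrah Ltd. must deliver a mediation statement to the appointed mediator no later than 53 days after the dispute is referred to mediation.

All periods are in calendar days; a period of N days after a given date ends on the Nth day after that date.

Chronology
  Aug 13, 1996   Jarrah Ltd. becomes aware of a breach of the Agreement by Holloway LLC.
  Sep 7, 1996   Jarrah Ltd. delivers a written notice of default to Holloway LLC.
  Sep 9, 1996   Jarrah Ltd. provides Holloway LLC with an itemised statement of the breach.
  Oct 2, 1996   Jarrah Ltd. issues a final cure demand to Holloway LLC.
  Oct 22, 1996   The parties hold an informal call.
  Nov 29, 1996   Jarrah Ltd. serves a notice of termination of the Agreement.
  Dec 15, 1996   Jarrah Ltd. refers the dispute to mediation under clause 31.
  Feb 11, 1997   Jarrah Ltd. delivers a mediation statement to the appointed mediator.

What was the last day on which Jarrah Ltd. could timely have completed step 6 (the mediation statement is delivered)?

Step 6 runs from Dec 15, 1996, when the dispute is referred to mediation. 53 days after Dec 15, 1996 is Feb 6, 1997.

Feb 6, 1997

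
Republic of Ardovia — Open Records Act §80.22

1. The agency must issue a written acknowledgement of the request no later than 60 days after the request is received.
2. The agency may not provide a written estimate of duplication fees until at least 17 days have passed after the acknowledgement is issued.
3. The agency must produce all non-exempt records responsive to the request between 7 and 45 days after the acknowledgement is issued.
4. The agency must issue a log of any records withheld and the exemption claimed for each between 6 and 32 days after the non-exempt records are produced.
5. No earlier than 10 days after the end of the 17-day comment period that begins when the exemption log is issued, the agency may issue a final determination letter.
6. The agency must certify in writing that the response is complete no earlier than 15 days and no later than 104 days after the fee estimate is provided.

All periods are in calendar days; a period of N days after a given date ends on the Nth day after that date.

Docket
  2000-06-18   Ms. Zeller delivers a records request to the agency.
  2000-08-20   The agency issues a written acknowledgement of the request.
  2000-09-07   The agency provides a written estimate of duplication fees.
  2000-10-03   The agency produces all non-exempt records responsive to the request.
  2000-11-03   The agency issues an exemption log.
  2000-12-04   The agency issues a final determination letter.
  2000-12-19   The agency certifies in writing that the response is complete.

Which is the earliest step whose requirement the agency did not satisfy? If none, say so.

Step 1

Step 1: 60 days after 2000-06-18 (when the request is received) is 2000-08-17; not done until 2000-08-20, 3 days after the deadline.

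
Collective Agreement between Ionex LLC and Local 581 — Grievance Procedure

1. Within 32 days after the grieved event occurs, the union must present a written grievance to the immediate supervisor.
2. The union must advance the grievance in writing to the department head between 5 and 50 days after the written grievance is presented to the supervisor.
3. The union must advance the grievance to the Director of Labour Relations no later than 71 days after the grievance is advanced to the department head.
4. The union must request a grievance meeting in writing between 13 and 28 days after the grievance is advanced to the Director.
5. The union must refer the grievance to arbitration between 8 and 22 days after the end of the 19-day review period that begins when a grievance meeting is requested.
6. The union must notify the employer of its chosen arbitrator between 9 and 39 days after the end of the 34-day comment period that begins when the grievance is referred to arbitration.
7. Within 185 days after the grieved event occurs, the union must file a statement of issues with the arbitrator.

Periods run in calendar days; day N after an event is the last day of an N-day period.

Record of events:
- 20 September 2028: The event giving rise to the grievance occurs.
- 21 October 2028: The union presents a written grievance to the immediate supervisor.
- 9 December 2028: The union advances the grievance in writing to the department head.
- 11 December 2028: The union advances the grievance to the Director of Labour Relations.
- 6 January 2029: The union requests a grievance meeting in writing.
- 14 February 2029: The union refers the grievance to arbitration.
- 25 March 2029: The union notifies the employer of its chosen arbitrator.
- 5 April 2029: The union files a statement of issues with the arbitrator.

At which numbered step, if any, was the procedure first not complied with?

Step 1 — counting 32 days from 20 September 2028 (when the grieved event occurs) gives a deadline of 22 October 2028; done 21 October 2028 — timely.
Step 2 — 5 and 50 days from 21 October 2028 (when the written grievance is presented to the supervisor) are 26 October 2028 and 10 December 2028 respectively; done 9 December 2028, which is between those dates.
Step 3 — counting 71 days from 9 December 2028 (when the grievance is advanced to the department head) gives a deadline of 18 February 2029; completed 11 December 2028, before the deadline.
Step 4 — 13 and 28 days from 11 December 2028 (when the grievance is advanced to the Director) are 24 December 2028 and 8 January 2029 respectively; 6 January 2029 falls inside that range.
Step 5 — 8 and 22 days from 25 January 2029 (end of the 19-day review period, which began when a grievance meeting is requested on 6 January 2029) are 2 February 2029 and 16 February 2029 respectively; done 14 February 2029, which is between those dates.
Step 6 — 9 and 39 days from 20 March 2029 (end of the 34-day comment period, which began when the grievance is referred to arbitration on 14 February 2029) are 29 March 2029 and 28 April 2029 respectively; done 25 March 2029 — 4 days before the window opened.
The procedure was therefore not followed at step 6.

Step 6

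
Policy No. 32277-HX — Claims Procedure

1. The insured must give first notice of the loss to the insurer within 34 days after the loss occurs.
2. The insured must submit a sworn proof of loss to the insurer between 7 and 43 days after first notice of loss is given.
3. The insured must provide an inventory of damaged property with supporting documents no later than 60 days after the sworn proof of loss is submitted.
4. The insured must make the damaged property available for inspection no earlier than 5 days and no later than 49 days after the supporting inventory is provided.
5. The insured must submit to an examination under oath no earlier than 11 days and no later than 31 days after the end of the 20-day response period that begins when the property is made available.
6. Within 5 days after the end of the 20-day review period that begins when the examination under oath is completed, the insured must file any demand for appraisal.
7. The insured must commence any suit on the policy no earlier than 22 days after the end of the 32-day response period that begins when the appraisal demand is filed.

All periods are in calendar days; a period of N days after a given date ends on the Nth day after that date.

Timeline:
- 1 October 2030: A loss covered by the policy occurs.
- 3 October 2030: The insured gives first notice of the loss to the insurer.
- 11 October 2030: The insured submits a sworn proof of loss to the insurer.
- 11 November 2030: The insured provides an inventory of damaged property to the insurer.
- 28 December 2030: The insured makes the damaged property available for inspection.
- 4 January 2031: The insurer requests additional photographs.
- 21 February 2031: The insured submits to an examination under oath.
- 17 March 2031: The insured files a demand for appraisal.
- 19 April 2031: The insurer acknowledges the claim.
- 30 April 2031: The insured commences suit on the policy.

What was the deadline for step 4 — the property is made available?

30 December 2030

Step 4 runs from 11 November 2030, when the supporting inventory is provided. The window is 5–49 days after 11 November 2030; it closes on 30 December 2030.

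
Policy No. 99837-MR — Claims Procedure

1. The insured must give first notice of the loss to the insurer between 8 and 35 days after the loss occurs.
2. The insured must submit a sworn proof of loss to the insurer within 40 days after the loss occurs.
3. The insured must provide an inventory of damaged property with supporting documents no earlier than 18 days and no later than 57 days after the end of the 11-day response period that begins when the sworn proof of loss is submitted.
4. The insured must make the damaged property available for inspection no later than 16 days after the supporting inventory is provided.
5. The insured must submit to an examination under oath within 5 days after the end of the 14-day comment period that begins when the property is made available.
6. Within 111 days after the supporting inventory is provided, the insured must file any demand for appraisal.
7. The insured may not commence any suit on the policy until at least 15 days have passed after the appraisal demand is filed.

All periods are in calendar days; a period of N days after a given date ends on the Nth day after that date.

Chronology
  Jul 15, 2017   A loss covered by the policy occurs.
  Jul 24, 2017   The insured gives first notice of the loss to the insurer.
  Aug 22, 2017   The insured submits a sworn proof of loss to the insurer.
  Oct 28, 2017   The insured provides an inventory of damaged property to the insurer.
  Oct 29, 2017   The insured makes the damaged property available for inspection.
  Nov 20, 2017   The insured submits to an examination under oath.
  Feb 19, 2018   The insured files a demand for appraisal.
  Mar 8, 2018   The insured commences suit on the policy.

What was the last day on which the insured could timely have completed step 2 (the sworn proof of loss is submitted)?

Step 2 runs from Jul 15, 2017, when the loss occurs. 40 days after Jul 15, 2017 is Aug 24, 2017.

Aug 24, 2017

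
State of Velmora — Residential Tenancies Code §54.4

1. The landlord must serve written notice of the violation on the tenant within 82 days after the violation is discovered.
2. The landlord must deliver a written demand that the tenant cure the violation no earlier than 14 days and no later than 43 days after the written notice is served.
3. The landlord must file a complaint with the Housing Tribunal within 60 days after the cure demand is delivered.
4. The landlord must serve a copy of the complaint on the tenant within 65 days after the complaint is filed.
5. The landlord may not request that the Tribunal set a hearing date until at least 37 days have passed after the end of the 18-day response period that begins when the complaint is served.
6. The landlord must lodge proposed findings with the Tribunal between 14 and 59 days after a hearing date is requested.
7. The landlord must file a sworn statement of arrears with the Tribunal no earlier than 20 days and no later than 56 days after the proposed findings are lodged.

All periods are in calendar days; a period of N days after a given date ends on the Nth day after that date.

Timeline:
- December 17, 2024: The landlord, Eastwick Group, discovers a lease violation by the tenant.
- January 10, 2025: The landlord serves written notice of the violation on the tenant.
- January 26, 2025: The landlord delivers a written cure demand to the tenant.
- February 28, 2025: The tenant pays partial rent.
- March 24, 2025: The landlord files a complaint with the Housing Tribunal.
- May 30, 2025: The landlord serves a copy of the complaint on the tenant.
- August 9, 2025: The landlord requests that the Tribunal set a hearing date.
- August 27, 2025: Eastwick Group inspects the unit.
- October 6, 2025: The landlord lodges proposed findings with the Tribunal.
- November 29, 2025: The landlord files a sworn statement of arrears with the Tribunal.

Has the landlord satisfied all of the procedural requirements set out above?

Step 1: 82 days after December 17, 2024 (when the violation is discovered) is March 9, 2025; January 10, 2025 is within that limit.
Step 2: the window is 14–43 days after January 10, 2025 (when the written notice is served), so January 24, 2025 through February 22, 2025; done January 26, 2025 — within the window.
Step 3: 60 days after January 26, 2025 (when the cure demand is delivered) is March 27, 2025; completed March 24, 2025, before the deadline.
Step 4: 65 days after March 24, 2025 (when the complaint is filed) is May 28, 2025; not done until May 30, 2025, 2 days after the deadline.

No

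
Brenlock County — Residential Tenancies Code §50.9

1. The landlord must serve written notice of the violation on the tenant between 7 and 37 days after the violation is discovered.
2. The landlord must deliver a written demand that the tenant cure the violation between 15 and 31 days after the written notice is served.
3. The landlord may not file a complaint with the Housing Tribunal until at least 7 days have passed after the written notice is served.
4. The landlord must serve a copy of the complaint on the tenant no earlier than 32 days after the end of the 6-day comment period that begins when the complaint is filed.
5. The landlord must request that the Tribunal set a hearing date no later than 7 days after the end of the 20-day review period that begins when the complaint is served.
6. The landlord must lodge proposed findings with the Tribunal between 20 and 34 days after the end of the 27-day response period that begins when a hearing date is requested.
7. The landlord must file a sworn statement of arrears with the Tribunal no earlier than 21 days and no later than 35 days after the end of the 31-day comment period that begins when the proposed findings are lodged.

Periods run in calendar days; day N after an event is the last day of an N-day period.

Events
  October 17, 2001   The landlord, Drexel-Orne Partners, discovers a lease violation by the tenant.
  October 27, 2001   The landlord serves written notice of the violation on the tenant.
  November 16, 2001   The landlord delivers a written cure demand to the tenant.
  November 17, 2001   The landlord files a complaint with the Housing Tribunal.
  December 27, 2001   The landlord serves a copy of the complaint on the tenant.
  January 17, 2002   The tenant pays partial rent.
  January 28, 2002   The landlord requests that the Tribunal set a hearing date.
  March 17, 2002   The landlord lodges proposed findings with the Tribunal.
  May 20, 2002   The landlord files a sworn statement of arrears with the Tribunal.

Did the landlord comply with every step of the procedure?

Step 1: the window is 7–37 days after October 17, 2001 (when the violation is discovered), so October 24, 2001 through November 23, 2001; done October 27, 2001 — within the window.
Step 2: the window is 15–31 days after October 27, 2001 (when the written notice is served), so November 11, 2001 through November 27, 2001; done November 16, 2001 — within the window.
Step 3: the earliest permitted date is 7 days after October 27, 2001 (when the written notice is served), i.e. November 3, 2001; November 17, 2001 is on or after that date.
Step 4: the earliest permitted date is 32 days after November 23, 2001 (end of the 6-day comment period, which began when the complaint is filed on November 17, 2001), i.e. December 25, 2001; December 27, 2001 is on or after that date.
Step 5: 7 days after January 16, 2002 (end of the 20-day review period, which began when the complaint is served on December 27, 2001) is January 23, 2002; not done until January 28, 2002, 5 days after the deadline.

No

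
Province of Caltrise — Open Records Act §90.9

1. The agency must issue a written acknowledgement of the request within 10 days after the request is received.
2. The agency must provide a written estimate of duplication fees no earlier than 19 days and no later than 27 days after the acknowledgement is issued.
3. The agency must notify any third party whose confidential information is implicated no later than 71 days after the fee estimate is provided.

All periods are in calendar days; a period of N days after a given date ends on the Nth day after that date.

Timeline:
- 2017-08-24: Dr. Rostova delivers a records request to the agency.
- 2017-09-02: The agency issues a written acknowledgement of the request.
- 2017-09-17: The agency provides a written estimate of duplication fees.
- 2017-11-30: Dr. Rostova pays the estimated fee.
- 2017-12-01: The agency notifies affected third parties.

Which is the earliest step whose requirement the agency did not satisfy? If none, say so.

Step 2

Step 1 — counting 10 days from 2017-08-24 (when the request is received) gives a deadline of 2017-09-03; 2017-09-02 is within that limit.
Step 2 — 19 and 27 days from 2017-09-02 (when the acknowledgement is issued) are 2017-09-21 and 2017-09-29 respectively; done 2017-09-17 — 4 days before the window opened.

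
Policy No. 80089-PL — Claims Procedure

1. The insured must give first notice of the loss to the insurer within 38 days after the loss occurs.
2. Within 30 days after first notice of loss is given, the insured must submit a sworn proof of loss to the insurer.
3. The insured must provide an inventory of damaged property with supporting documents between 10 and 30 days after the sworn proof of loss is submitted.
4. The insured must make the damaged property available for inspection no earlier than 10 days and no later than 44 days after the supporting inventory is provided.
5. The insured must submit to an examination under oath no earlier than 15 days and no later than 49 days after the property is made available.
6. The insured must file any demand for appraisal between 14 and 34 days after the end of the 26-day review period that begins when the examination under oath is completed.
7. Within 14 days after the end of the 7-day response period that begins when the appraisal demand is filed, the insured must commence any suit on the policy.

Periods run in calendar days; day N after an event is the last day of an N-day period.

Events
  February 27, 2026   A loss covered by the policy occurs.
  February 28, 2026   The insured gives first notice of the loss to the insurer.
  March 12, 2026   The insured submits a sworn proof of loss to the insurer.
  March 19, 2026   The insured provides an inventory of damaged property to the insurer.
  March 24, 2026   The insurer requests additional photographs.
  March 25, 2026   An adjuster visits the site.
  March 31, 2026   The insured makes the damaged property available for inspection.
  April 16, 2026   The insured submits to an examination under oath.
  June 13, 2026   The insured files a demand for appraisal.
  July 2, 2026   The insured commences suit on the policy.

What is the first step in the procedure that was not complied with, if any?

Step 1 — counting 38 days from February 27, 2026 (when the loss occurs) gives a deadline of April 6, 2026; completed February 28, 2026, before the deadline.
Step 2 — counting 30 days from February 28, 2026 (when first notice of loss is given) gives a deadline of March 30, 2026; March 12, 2026 is within that limit.
Step 3 — 10 and 30 days from March 12, 2026 (when the sworn proof of loss is submitted) are March 22, 2026 and April 11, 2026 respectively; March 19, 2026 is 3 days too early.
That is the first point of non-compliance.

Step 3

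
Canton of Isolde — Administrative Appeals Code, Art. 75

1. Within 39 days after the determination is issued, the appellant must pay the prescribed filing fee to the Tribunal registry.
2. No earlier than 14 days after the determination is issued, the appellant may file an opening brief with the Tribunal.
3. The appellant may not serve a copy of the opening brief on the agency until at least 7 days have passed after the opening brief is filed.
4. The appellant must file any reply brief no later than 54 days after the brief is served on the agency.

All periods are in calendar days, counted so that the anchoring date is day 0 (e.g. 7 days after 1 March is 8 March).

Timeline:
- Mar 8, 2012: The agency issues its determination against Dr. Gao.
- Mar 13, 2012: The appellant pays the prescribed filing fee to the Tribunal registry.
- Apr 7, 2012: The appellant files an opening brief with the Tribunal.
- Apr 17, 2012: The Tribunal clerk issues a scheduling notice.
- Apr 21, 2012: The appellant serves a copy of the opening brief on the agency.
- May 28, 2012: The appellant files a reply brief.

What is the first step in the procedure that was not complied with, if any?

None — every step was satisfied

(1) due by Mar 8, 2012 + 39 days = Apr 16, 2012; done Mar 13, 2012 — timely.
(2) permitted from Mar 8, 2012 + 14 days = Mar 22, 2012 onward; done Apr 7, 2012, after the minimum wait.
(3) permitted from Apr 7, 2012 + 7 days = Apr 14, 2012 onward; Apr 21, 2012 is on or after that date.
(4) due by Apr 21, 2012 + 54 days = Jun 14, 2012; May 28, 2012 is within that limit.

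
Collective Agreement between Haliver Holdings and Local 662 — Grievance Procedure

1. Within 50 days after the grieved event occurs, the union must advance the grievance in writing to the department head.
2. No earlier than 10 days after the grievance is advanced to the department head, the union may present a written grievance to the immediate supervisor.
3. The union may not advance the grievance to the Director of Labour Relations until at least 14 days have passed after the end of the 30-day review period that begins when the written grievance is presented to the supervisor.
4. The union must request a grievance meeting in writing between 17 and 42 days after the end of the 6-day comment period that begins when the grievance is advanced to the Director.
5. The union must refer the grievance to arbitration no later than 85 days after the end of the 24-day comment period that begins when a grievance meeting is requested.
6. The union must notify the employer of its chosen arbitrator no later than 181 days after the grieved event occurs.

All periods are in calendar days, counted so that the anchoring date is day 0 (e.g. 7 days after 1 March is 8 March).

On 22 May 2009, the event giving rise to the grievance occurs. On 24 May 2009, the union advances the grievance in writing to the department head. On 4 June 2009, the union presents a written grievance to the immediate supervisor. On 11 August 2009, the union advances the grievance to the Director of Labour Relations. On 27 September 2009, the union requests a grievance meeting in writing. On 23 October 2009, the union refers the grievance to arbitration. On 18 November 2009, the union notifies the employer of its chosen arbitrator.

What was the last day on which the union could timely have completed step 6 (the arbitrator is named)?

19 November 2009

Step 6 runs from 22 May 2009, when the grieved event occurs. 181 days after 22 May 2009 is 19 November 2009.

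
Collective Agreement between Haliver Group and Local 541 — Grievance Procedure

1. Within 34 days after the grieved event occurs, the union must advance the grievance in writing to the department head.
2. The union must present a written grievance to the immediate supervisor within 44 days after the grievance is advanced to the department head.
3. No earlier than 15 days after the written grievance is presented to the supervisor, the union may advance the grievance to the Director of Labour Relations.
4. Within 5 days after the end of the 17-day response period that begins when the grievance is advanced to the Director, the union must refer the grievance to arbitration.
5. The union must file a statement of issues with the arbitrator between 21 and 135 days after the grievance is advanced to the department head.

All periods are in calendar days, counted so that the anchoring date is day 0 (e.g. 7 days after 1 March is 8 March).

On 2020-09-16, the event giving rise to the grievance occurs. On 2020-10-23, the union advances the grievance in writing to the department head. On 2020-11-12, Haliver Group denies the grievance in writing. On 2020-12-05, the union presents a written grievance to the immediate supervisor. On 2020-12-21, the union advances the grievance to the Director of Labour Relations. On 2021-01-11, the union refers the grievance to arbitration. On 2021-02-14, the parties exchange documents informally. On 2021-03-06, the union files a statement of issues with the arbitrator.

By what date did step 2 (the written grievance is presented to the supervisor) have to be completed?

Step 2 runs from 2020-10-23, when the grievance is advanced to the department head. 44 days after 2020-10-23 is 2020-12-06.

2020-12-06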